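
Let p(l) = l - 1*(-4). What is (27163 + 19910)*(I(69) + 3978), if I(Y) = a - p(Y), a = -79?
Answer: 180101298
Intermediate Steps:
p(l) = 4 + l (p(l) = l + 4 = 4 + l)
I(Y) = -83 - Y (I(Y) = -79 - (4 + Y) = -79 + (-4 - Y) = -83 - Y)
(27163 + 19910)*(I(69) + 3978) = (27163 + 19910)*((-83 - 1*69) + 3978) = 47073*((-83 - 69) + 3978) = 47073*(-152 + 3978) = 47073*3826 = 180101298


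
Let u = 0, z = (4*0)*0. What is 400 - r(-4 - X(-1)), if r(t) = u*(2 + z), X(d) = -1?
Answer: 400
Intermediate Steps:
z = 0 (z = 0*0 = 0)
r(t) = 0 (r(t) = 0*(2 + 0) = 0*2 = 0)
400 - r(-4 - X(-1)) = 400 - 1*0 = 400 + 0 = 400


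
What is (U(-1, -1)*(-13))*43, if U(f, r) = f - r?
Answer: 0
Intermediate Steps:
(U(-1, -1)*(-13))*43 = ((-1 - 1*(-1))*(-13))*43 = ((-1 + 1)*(-13))*43 = (0*(-13))*43 = 0*43 = 0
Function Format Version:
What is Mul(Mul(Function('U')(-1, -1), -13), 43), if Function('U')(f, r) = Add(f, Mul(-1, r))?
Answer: 0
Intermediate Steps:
Mul(Mul(Function('U')(-1, -1), -13), 43) = Mul(Mul(Add(-1, Mul(-1, -1)), -13), 43) = Mul(Mul(Add(-1, 1), -13), 43) = Mul(Mul(0, -13), 43) = Mul(0, 43) = 0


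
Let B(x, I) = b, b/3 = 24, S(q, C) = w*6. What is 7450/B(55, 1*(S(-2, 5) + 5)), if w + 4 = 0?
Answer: 3725/36 ≈ 103.47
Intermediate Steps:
w = -4 (w = -4 + 0 = -4)
S(q, C) = -24 (S(q, C) = -4*6 = -24)
b = 72 (b = 3*24 = 72)
B(x, I) = 72
7450/B(55, 1*(S(-2, 5) + 5)) = 7450/72 = 7450*(1/72) = 3725/36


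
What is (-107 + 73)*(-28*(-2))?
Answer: -1904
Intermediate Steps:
(-107 + 73)*(-28*(-2)) = -34*56 = -1904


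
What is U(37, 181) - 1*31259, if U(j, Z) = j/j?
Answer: -31258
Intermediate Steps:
U(j, Z) = 1
U(37, 181) - 1*31259 = 1 - 1*31259 = 1 - 31259 = -31258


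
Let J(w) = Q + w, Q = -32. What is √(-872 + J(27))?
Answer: I*√877 ≈ 29.614*I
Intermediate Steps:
J(w) = -32 + w
√(-872 + J(27)) = √(-872 + (-32 + 27)) = √(-872 - 5) = √(-877) = I*√877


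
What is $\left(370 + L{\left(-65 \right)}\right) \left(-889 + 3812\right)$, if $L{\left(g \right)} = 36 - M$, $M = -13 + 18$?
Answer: $1172123$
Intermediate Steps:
$M = 5$
$L{\left(g \right)} = 31$ ($L{\left(g \right)} = 36 - 5 = 31$)
$\left(370 + L{\left(-65 \right)}\right) \left(-889 + 3812\right) = \left(370 + 31\right) \left(-889 + 3812\right) = 401 \cdot 2923 = 1172123$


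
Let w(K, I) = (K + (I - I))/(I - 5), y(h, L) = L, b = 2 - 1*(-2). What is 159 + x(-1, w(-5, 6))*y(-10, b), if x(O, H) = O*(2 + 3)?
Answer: 139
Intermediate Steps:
b = 4 (b = 2 + 2 = 4)
w(K, I) = K/(-5 + I) (w(K, I) = (K + 0)/(-5 + I) = K/(-5 + I))
x(O, H) = 5*O (x(O, H) = O*5 = 5*O)
159 + x(-1, w(-5, 6))*y(-10, b) = 159 + (5*(-1))*4 = 159 - 5*4 = 159 - 20 = 139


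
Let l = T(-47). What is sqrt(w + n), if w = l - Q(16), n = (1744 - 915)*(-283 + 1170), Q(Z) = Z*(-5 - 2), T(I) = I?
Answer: 2*sqrt(183847) ≈ 857.55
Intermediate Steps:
l = -47
Q(Z) = -7*Z (Q(Z) = Z*(-7) = -7*Z)
n = 735323 (n = 829*887 = 735323)
w = 65 (w = -47 - (-7)*16 = -47 - 1*(-112) = -47 + 112 = 65)
sqrt(w + n) = sqrt(65 + 735323) = sqrt(735388) = 2*sqrt(183847)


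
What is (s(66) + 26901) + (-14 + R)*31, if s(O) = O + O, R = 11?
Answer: 26940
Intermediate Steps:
s(O) = 2*O
(s(66) + 26901) + (-14 + R)*31 = (2*66 + 26901) + (-14 + 11)*31 = (132 + 26901) - 3*31 = 27033 - 93 = 26940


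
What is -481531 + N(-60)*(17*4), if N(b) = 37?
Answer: -479015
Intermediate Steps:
-481531 + N(-60)*(17*4) = -481531 + 37*(17*4) = -481531 + 37*68 = -481531 + 2516 = -479015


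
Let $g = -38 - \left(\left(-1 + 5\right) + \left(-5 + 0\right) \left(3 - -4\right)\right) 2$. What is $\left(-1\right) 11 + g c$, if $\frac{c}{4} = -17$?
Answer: $-1643$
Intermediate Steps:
$c = -68$ ($c = 4 \left(-17\right) = -68$)
$g = 24$ ($g = -38 - \left(4 - 5 \left(3 + 4\right)\right) 2 = -38 - \left(4 - 35\right) 2 = -38 - \left(-31\right) 2 = -38 - -62 = -38 + 62 = 24$)
$\left(-1\right) 11 + g c = \left(-1\right) 11 + 24 \left(-68\right) = -11 - 1632 = -1643$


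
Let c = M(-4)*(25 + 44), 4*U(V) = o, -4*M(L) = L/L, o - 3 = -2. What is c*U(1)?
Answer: -69/16 ≈ -4.3125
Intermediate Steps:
o = 1 (o = 3 - 2 = 1)
M(L) = -¼ (M(L) = -L/(4*L) = -¼*1 = -¼)
U(V) = ¼ (U(V) = (¼)*1 = ¼)
c = -69/4 (c = -(25 + 44)/4 = -¼*69 = -69/4 ≈ -17.250)
c*U(1) = -69/4*¼ = -69/16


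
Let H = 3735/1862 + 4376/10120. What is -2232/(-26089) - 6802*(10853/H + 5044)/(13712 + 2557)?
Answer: -9677009249841521356/2437692730883949 ≈ -3969.7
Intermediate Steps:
H = 5743289/2355430 (H = 3735*(1/1862) + 4376*(1/10120) = 3735/1862 + 547/1265 = 5743289/2355430 ≈ 2.4383)
-2232/(-26089) - 6802*(10853/H + 5044)/(13712 + 2557) = -2232/(-26089) - 6802*(10853/(5743289/2355430) + 5044)/(13712 + 2557) = -2232*(-1/26089) - 6802/(16269/(10853*(2355430/5743289) + 5044)) = 2232/26089 - 6802/(16269/(25563481790/5743289 + 5044)) = 2232/26089 - 6802/(16269/(54532631506/5743289)) = 2232/26089 - 6802/(16269*(5743289/54532631506)) = 2232/26089 - 6802/93437568741/54532631506 = 2232/26089 - 6802*54532631506/93437568741 = 2232/26089 - 370930959503812/93437568741 = -9677009249841521356/2437692730883949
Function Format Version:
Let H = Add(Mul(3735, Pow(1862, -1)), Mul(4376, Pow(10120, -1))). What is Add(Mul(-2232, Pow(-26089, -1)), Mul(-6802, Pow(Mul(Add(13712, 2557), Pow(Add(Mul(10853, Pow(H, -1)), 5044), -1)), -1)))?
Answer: Rational(-9677009249841521356, 2437692730883949) ≈ -3969.7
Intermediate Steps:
H = Rational(5743289, 2355430) (H = Add(Mul(3735, Rational(1, 1862)), Mul(4376, Rational(1, 10120))) = Add(Rational(3735, 1862), Rational(547, 1265)) = Rational(5743289, 2355430) ≈ 2.4383)
Add(Mul(-2232, Pow(-26089, -1)), Mul(-6802, Pow(Mul(Add(13712, 2557), Pow(Add(Mul(10853, Pow(H, -1)), 5044), -1)), -1))) = Add(Mul(-2232, Pow(-26089, -1)), Mul(-6802, Pow(Mul(Add(13712, 2557), Pow(Add(Mul(10853, Pow(Rational(5743289, 2355430), -1)), 5044), -1)), -1))) = Add(Mul(-2232, Rational(-1, 26089)), Mul(-6802, Pow(Mul(16269, Pow(Add(Mul(10853, Rational(2355430, 5743289)), 5044), -1)), -1))) = Add(Rational(2232, 26089), Mul(-6802, Pow(Mul(16269, Pow(Add(Rational(25563481790, 5743289), 5044), -1)), -1))) = Add(Rational(2232, 26089), Mul(-6802, Pow(Mul(16269, Pow(Rational(54532631506, 5743289), -1)), -1))) = Add(Rational(2232, 26089), Mul(-6802, Pow(Mul(16269, Rational(5743289, 54532631506)), -1))) = Add(Rational(2232, 26089), Mul(-6802, Pow(Rational(93437568741, 54532631506), -1))) = Add(Rational(2232, 26089), Mul(-6802, Rational(54532631506, 93437568741))) = Add(Rational(2232, 26089), Rational(-370930959503812, 93437568741)) = Rational(-9677009249841521356, 2437692730883949)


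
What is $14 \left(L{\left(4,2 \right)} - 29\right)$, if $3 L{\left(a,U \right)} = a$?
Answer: $- \frac{1162}{3} \approx -387.33$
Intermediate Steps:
$L{\left(a,U \right)} = \frac{a}{3}$
$14 \left(L{\left(4,2 \right)} - 29\right) = 14 \left(\frac{1}{3} \cdot 4 - 29\right) = 14 \left(\frac{4}{3} - 29\right) = 14 \left(- \frac{83}{3}\right) = - \frac{1162}{3}$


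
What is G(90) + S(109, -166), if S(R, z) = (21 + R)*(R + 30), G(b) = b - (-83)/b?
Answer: 1634483/90 ≈ 18161.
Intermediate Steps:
G(b) = b + 83/b
S(R, z) = (21 + R)*(30 + R)
G(90) + S(109, -166) = (90 + 83/90) + (630 + 109² + 51*109) = (90 + 83*(1/90)) + (630 + 11881 + 5559) = (90 + 83/90) + 18070 = 8183/90 + 18070 = 1634483/90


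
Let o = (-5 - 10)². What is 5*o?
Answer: 1125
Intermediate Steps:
o = 225 (o = (-15)² = 225)
5*o = 5*225 = 1125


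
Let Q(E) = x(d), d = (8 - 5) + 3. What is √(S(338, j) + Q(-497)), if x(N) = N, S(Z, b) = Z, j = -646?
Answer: 2*√86 ≈ 18.547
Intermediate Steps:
d = 6 (d = 3 + 3 = 6)
Q(E) = 6
√(S(338, j) + Q(-497)) = √(338 + 6) = √344 = 2*√86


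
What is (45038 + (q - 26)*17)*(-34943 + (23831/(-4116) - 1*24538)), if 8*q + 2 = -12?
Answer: -43647762227155/16464 ≈ -2.6511e+9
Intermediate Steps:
q = -7/4 (q = -¼ + (⅛)*(-12) = -¼ - 3/2 = -7/4 ≈ -1.7500)
(45038 + (q - 26)*17)*(-34943 + (23831/(-4116) - 1*24538)) = (45038 + (-7/4 - 26)*17)*(-34943 + (23831/(-4116) - 1*24538)) = (45038 - 111/4*17)*(-34943 + (23831*(-1/4116) - 24538)) = (45038 - 1887/4)*(-34943 + (-23831/4116 - 24538)) = 178265*(-34943 - 101022239/4116)/4 = (178265/4)*(-244847627/4116) = -43647762227155/16464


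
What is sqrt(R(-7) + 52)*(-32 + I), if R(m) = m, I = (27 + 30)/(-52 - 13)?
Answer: -6411*sqrt(5)/65 ≈ -220.55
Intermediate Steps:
I = -57/65 (I = 57/(-65) = 57*(-1/65) = -57/65 ≈ -0.87692)
sqrt(R(-7) + 52)*(-32 + I) = sqrt(-7 + 52)*(-32 - 57/65) = sqrt(45)*(-2137/65) = (3*sqrt(5))*(-2137/65) = -6411*sqrt(5)/65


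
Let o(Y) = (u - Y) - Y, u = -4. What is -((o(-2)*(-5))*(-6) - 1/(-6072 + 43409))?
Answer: 1/37337 ≈ 2.6783e-5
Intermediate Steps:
o(Y) = -4 - 2*Y (o(Y) = (-4 - Y) - Y = -4 - 2*Y)
-((o(-2)*(-5))*(-6) - 1/(-6072 + 43409)) = -(((-4 - 2*(-2))*(-5))*(-6) - 1/(-6072 + 43409)) = -(((-4 + 4)*(-5))*(-6) - 1/37337) = -((0*(-5))*(-6) - 1*1/37337) = -(0*(-6) - 1/37337) = -(0 - 1/37337) = -1*(-1/37337) = 1/37337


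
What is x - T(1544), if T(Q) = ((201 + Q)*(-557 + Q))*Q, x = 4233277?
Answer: -2655021083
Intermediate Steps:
T(Q) = Q*(-557 + Q)*(201 + Q) (T(Q) = ((-557 + Q)*(201 + Q))*Q = Q*(-557 + Q)*(201 + Q))
x - T(1544) = 4233277 - 1544*(-111957 + 1544² - 356*1544) = 4233277 - 1544*(-111957 + 2383936 - 549664) = 4233277 - 1544*1722315 = 4233277 - 1*2659254360 = 4233277 - 2659254360 = -2655021083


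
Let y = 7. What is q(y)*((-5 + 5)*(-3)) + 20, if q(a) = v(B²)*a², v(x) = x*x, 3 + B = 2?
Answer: 20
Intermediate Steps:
B = -1 (B = -3 + 2 = -1)
v(x) = x²
q(a) = a² (q(a) = ((-1)²)²*a² = 1²*a² = 1*a² = a²)
q(y)*((-5 + 5)*(-3)) + 20 = 7²*((-5 + 5)*(-3)) + 20 = 49*(0*(-3)) + 20 = 49*0 + 20 = 0 + 20 = 20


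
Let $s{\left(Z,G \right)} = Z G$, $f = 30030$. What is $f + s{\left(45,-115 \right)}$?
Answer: $24855$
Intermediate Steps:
$s{\left(Z,G \right)} = G Z$
$f + s{\left(45,-115 \right)} = 30030 - 5175 = 24855$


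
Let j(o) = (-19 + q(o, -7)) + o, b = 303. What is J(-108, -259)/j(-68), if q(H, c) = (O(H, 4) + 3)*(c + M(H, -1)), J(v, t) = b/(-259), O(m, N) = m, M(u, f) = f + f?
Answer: -101/42994 ≈ -0.0023492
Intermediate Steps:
M(u, f) = 2*f
J(v, t) = -303/259 (J(v, t) = 303/(-259) = 303*(-1/259) = -303/259)
q(H, c) = (-2 + c)*(3 + H) (q(H, c) = (H + 3)*(c + 2*(-1)) = (3 + H)*(c - 2) = (3 + H)*(-2 + c) = (-2 + c)*(3 + H))
j(o) = -46 - 8*o (j(o) = (-19 + (-6 - 2*o + 3*(-7) + o*(-7))) + o = (-19 + (-6 - 2*o - 21 - 7*o)) + o = (-19 + (-27 - 9*o)) + o = (-46 - 9*o) + o = -46 - 8*o)
J(-108, -259)/j(-68) = -303/(259*(-46 - 8*(-68))) = -303/(259*(-46 + 544)) = -303/259/498 = -303/259*1/498 = -101/42994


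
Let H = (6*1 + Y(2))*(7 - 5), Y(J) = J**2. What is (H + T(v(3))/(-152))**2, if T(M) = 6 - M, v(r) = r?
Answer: 9223369/23104 ≈ 399.21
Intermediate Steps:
H = 20 (H = (6*1 + 2**2)*(7 - 5) = (6 + 4)*2 = 10*2 = 20)
(H + T(v(3))/(-152))**2 = (20 + (6 - 1*3)/(-152))**2 = (20 + (6 - 3)*(-1/152))**2 = (20 + 3*(-1/152))**2 = (20 - 3/152)**2 = (3037/152)**2 = 9223369/23104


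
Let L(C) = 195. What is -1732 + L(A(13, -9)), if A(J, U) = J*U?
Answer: -1537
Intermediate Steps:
-1732 + L(A(13, -9)) = -1732 + 195 = -1537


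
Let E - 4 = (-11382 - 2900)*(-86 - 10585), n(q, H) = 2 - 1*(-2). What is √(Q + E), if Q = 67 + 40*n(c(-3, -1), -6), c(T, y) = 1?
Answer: 3*√16933717 ≈ 12345.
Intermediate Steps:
n(q, H) = 4 (n(q, H) = 2 + 2 = 4)
Q = 227 (Q = 67 + 40*4 = 67 + 160 = 227)
E = 152403226 (E = 4 + (-11382 - 2900)*(-86 - 10585) = 4 - 14282*(-10671) = 4 + 152403222 = 152403226)
√(Q + E) = √(227 + 152403226) = √152403453 = 3*√16933717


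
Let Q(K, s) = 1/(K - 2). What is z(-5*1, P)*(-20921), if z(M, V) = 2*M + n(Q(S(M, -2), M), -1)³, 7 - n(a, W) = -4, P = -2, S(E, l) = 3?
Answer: -27636641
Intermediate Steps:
Q(K, s) = 1/(-2 + K)
n(a, W) = 11 (n(a, W) = 7 - 1*(-4) = 7 + 4 = 11)
z(M, V) = 1331 + 2*M (z(M, V) = 2*M + 11³ = 2*M + 1331 = 1331 + 2*M)
z(-5*1, P)*(-20921) = (1331 + 2*(-5*1))*(-20921) = (1331 + 2*(-5))*(-20921) = (1331 - 10)*(-20921) = 1321*(-20921) = -27636641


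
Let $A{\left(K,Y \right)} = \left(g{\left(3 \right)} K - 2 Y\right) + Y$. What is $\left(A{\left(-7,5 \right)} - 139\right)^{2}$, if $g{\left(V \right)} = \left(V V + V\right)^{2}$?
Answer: $1327104$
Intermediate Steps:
$g{\left(V \right)} = \left(V + V^{2}\right)^{2}$ ($g{\left(V \right)} = \left(V^{2} + V\right)^{2} = \left(V + V^{2}\right)^{2}$)
$A{\left(K,Y \right)} = - Y + 144 K$ ($A{\left(K,Y \right)} = \left(3^{2} \left(1 + 3\right)^{2} K - 2 Y\right) + Y = \left(9 \cdot 4^{2} K - 2 Y\right) + Y = \left(9 \cdot 16 K - 2 Y\right) + Y = \left(144 K - 2 Y\right) + Y = \left(- 2 Y + 144 K\right) + Y = - Y + 144 K$)
$\left(A{\left(-7,5 \right)} - 139\right)^{2} = \left(\left(\left(-1\right) 5 + 144 \left(-7\right)\right) - 139\right)^{2} = \left(\left(-5 - 1008\right) - 139\right)^{2} = \left(-1013 - 139\right)^{2} = \left(-1152\right)^{2} = 1327104$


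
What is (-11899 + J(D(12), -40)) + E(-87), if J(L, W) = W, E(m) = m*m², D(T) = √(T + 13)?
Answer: -670442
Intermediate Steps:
D(T) = √(13 + T)
E(m) = m³
(-11899 + J(D(12), -40)) + E(-87) = (-11899 - 40) + (-87)³ = -11939 - 658503 = -670442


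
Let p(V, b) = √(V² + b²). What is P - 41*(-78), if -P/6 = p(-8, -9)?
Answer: 3198 - 6*√145 ≈ 3125.8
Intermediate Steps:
P = -6*√145 (P = -6*√((-8)² + (-9)²) = -6*√(64 + 81) = -6*√145 ≈ -72.250)
P - 41*(-78) = -6*√145 - 41*(-78) = -6*√145 + 3198 = 3198 - 6*√145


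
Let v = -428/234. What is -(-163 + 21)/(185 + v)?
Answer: 16614/21431 ≈ 0.77523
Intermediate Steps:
v = -214/117 (v = -428*1/234 = -214/117 ≈ -1.8291)
-(-163 + 21)/(185 + v) = -(-163 + 21)/(185 - 214/117) = -(-142)/21431/117 = -(-142)*117/21431 = -1*(-16614/21431) = 16614/21431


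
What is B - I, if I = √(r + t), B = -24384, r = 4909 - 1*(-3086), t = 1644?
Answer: -24384 - 9*√119 ≈ -24482.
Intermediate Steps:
r = 7995 (r = 4909 + 3086 = 7995)
I = 9*√119 (I = √(7995 + 1644) = √9639 = 9*√119 ≈ 98.178)
B - I = -24384 - 9*√119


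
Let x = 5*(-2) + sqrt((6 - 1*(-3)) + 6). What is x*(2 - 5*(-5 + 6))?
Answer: 30 - 3*sqrt(15) ≈ 18.381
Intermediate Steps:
x = -10 + sqrt(15) (x = -10 + sqrt((6 + 3) + 6) = -10 + sqrt(9 + 6) = -10 + sqrt(15) ≈ -6.1270)
x*(2 - 5*(-5 + 6)) = (-10 + sqrt(15))*(2 - 5*(-5 + 6)) = (-10 + sqrt(15))*(2 - 5*1) = (-10 + sqrt(15))*(2 - 5) = (-10 + sqrt(15))*(-3) = 30 - 3*sqrt(15)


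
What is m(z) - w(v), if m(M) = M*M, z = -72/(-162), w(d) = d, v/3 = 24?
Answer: -5816/81 ≈ -71.802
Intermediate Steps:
v = 72 (v = 3*24 = 72)
z = 4/9 (z = -72*(-1/162) = 4/9 ≈ 0.44444)
m(M) = M²
m(z) - w(v) = (4/9)² - 1*72 = 16/81 - 72 = -5816/81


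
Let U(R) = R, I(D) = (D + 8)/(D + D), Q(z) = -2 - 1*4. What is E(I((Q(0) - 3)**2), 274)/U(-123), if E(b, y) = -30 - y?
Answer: 304/123 ≈ 2.4715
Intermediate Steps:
Q(z) = -6 (Q(z) = -2 - 4 = -6)
I(D) = (8 + D)/(2*D) (I(D) = (8 + D)/((2*D)) = (8 + D)*(1/(2*D)) = (8 + D)/(2*D))
E(I((Q(0) - 3)**2), 274)/U(-123) = (-30 - 1*274)/(-123) = (-30 - 274)*(-1/123) = -304*(-1/123) = 304/123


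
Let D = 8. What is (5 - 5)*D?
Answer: 0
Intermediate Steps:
(5 - 5)*D = (5 - 5)*8 = 0*8 = 0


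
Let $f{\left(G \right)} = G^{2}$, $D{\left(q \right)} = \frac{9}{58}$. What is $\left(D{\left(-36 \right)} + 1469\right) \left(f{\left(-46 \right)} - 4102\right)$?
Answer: $- \frac{84614523}{29} \approx -2.9177 \cdot 10^{6}$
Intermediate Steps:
$D{\left(q \right)} = \frac{9}{58}$ ($D{\left(q \right)} = 9 \cdot \frac{1}{58} = \frac{9}{58}$)
$\left(D{\left(-36 \right)} + 1469\right) \left(f{\left(-46 \right)} - 4102\right) = \left(\frac{9}{58} + 1469\right) \left(\left(-46\right)^{2} - 4102\right) = \frac{85211 \left(2116 - 4102\right)}{58} = \frac{85211}{58} \left(-1986\right) = - \frac{84614523}{29}$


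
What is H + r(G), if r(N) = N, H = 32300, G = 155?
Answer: 32455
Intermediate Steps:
H + r(G) = 32300 + 155 = 32455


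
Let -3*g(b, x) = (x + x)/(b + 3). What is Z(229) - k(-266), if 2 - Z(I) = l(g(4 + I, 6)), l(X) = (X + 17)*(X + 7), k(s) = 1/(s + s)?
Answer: -215915103/1851892 ≈ -116.59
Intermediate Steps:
k(s) = 1/(2*s)
g(b, x) = -2*x/(3*(3 + b)) (g(b, x) = -(x + x)/(3*(b + 3)) = -2*x/(3*(3 + b)))
l(X) = (7 + X)*(17 + X) (l(X) = (17 + X)*(7 + X) = (7 + X)*(17 + X))
Z(I) = -117 - 144/(21 + 3*I)**2 + 288/(21 + 3*I) (Z(I) = 2 - (119 + (-2*6/(9 + 3*(4 + I)))**2 + 24*(-2*6/(9 + 3*(4 + I)))) = 2 - (119 + (-2*6/(9 + (12 + 3*I)))**2 + 24*(-2*6/(9 + (12 + 3*I)))) = 2 - (119 + (-2*6/(21 + 3*I))**2 + 24*(-2*6/(21 + 3*I))) = 2 - (119 + (-12/(21 + 3*I))**2 + 24*(-12/(21 + 3*I))) = 2 - (119 + 144/(21 + 3*I)**2 - 288/(21 + 3*I)) = 2 - (119 - 288/(21 + 3*I) + 144/(21 + 3*I)**2) = 2 + (-119 - 144/(21 + 3*I)**2 + 288/(21 + 3*I)) = -117 - 144/(21 + 3*I)**2 + 288/(21 + 3*I))
Z(229) - k(-266) = (-5077 - 1542*229 - 117*229**2)/(49 + 229**2 + 14*229) - 1/(2*(-266)) = (-5077 - 353118 - 117*52441)/(49 + 52441 + 3206) - (-1)/(2*266) = (-5077 - 353118 - 6135597)/55696 - 1*(-1/532) = (1/55696)*(-6493792) + 1/532 = -405862/3481 + 1/532 = -215915103/1851892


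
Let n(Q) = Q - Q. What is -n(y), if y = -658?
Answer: 0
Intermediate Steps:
n(Q) = 0
-n(y) = -1*0 = 0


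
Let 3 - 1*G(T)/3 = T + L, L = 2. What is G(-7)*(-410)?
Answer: -9840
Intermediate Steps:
G(T) = 3 - 3*T (G(T) = 9 - 3*(T + 2) = 9 - 3*(2 + T) = 9 + (-6 - 3*T) = 3 - 3*T)
G(-7)*(-410) = (3 - 3*(-7))*(-410) = (3 + 21)*(-410) = 24*(-410) = -9840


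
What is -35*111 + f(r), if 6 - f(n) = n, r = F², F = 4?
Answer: -3895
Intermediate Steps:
r = 16 (r = 4² = 16)
f(n) = 6 - n
-35*111 + f(r) = -35*111 + (6 - 1*16) = -3885 + (6 - 16) = -3885 - 10 = -3895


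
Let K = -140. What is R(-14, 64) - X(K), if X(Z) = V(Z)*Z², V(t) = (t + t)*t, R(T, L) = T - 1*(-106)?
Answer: -768319908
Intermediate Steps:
R(T, L) = 106 + T (R(T, L) = T + 106 = 106 + T)
V(t) = 2*t² (V(t) = (2*t)*t = 2*t²)
X(Z) = 2*Z⁴ (X(Z) = (2*Z²)*Z² = 2*Z⁴)
R(-14, 64) - X(K) = (106 - 14) - 2*(-140)⁴ = 92 - 2*384160000 = 92 - 1*768320000 = 92 - 768320000 = -768319908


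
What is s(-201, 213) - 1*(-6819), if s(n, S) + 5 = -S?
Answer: 6601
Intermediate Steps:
s(n, S) = -5 - S
s(-201, 213) - 1*(-6819) = (-5 - 1*213) - 1*(-6819) = (-5 - 213) + 6819 = -218 + 6819 = 6601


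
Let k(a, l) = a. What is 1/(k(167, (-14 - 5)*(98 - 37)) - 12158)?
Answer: -1/11991 ≈ -8.3396e-5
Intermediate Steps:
1/(k(167, (-14 - 5)*(98 - 37)) - 12158) = 1/(167 - 12158) = 1/(-11991) = -1/11991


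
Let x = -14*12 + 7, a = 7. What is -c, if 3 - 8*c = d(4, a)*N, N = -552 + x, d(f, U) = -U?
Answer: 1247/2 ≈ 623.50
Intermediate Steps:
x = -161 (x = -168 + 7 = -161)
N = -713 (N = -552 - 161 = -713)
c = -1247/2 (c = 3/8 - (-1*7)*(-713)/8 = 3/8 - (-7)*(-713)/8 = 3/8 - ⅛*4991 = 3/8 - 4991/8 = -1247/2 ≈ -623.50)
-c = -1*(-1247/2) = 1247/2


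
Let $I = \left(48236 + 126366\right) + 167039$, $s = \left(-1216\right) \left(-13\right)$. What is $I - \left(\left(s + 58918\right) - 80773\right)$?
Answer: $347688$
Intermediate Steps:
$s = 15808$
$I = 341641$ ($I = 174602 + 167039 = 341641$)
$I - \left(\left(s + 58918\right) - 80773\right) = 341641 - \left(\left(15808 + 58918\right) - 80773\right) = 341641 - \left(74726 - 80773\right) = 341641 - -6047 = 341641 + 6047 = 347688$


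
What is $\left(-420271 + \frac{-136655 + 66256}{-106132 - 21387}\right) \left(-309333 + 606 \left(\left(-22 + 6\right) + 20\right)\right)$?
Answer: $\frac{2349715790175750}{18217} \approx 1.2898 \cdot 10^{11}$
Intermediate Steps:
$\left(-420271 + \frac{-136655 + 66256}{-106132 - 21387}\right) \left(-309333 + 606 \left(\left(-22 + 6\right) + 20\right)\right) = \left(-420271 - \frac{70399}{-127519}\right) \left(-309333 + 606 \left(-16 + 20\right)\right) = \left(-420271 - - \frac{10057}{18217}\right) \left(-309333 + 606 \cdot 4\right) = \left(-420271 + \frac{10057}{18217}\right) \left(-309333 + 2424\right) = \left(- \frac{7656066750}{18217}\right) \left(-306909\right) = \frac{2349715790175750}{18217}$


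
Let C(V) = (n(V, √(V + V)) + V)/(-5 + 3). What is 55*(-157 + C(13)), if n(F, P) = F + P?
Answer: -9350 - 55*√26/2 ≈ -9490.2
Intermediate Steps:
C(V) = -V - √2*√V/2 (C(V) = ((V + √(V + V)) + V)/(-5 + 3) = ((V + √(2*V)) + V)/(-2) = ((V + √2*√V) + V)*(-½) = (2*V + √2*√V)*(-½) = -V - √2*√V/2)
55*(-157 + C(13)) = 55*(-157 + (-1*13 - √2*√13/2)) = 55*(-157 + (-13 - √26/2)) = 55*(-170 - √26/2) = -9350 - 55*√26/2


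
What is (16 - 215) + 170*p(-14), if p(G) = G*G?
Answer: 33121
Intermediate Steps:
p(G) = G²
(16 - 215) + 170*p(-14) = (16 - 215) + 170*(-14)² = -199 + 170*196 = -199 + 33320 = 33121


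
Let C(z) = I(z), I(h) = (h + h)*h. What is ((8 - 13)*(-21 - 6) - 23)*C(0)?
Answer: 0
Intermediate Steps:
I(h) = 2*h² (I(h) = (2*h)*h = 2*h²)
C(z) = 2*z²
((8 - 13)*(-21 - 6) - 23)*C(0) = ((8 - 13)*(-21 - 6) - 23)*(2*0²) = (-5*(-27) - 23)*(2*0) = (135 - 23)*0 = 112*0 = 0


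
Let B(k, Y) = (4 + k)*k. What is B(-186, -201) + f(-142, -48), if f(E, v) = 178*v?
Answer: 25308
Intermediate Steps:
B(k, Y) = k*(4 + k)
B(-186, -201) + f(-142, -48) = -186*(4 - 186) + 178*(-48) = -186*(-182) - 8544 = 33852 - 8544 = 25308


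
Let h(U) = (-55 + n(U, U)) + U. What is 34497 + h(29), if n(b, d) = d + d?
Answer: 34529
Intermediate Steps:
n(b, d) = 2*d
h(U) = -55 + 3*U (h(U) = (-55 + 2*U) + U = -55 + 3*U)
34497 + h(29) = 34497 + (-55 + 3*29) = 34497 + (-55 + 87) = 34497 + 32 = 34529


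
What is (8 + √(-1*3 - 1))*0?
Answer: 0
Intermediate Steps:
(8 + √(-1*3 - 1))*0 = (8 + √(-3 - 1))*0 = (8 + √(-4))*0 = (8 + 2*I)*0 = 0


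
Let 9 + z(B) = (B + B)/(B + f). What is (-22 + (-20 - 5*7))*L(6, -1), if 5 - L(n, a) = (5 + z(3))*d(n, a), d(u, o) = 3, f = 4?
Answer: -1111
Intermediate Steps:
z(B) = -9 + 2*B/(4 + B) (z(B) = -9 + (B + B)/(B + 4) = -9 + (2*B)/(4 + B) = -9 + 2*B/(4 + B))
L(n, a) = 101/7 (L(n, a) = 5 - (5 + (-36 - 7*3)/(4 + 3))*3 = 5 - (5 + (-36 - 21)/7)*3 = 5 - (5 + (⅐)*(-57))*3 = 5 - (5 - 57/7)*3 = 5 - (-22)*3/7 = 5 - 1*(-66/7) = 5 + 66/7 = 101/7)
(-22 + (-20 - 5*7))*L(6, -1) = (-22 + (-20 - 5*7))*(101/7) = (-22 + (-20 - 35))*(101/7) = (-22 - 55)*(101/7) = -77*101/7 = -1111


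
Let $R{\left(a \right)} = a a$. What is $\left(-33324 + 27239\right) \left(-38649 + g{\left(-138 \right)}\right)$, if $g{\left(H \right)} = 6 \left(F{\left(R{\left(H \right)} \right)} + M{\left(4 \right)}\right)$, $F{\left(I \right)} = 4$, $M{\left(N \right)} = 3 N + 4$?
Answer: $234448965$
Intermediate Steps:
$M{\left(N \right)} = 4 + 3 N$
$R{\left(a \right)} = a^{2}$
$g{\left(H \right)} = 120$ ($g{\left(H \right)} = 6 \left(4 + \left(4 + 3 \cdot 4\right)\right) = 6 \left(4 + \left(4 + 12\right)\right) = 6 \left(4 + 16\right) = 6 \cdot 20 = 120$)
$\left(-33324 + 27239\right) \left(-38649 + g{\left(-138 \right)}\right) = \left(-33324 + 27239\right) \left(-38649 + 120\right) = \left(-6085\right) \left(-38529\right) = 234448965$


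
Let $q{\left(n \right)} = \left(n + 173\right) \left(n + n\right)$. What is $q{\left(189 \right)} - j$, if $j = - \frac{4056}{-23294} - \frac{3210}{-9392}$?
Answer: $\frac{7484122659909}{54694312} \approx 1.3684 \cdot 10^{5}$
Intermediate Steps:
$q{\left(n \right)} = 2 n \left(173 + n\right)$ ($q{\left(n \right)} = \left(173 + n\right) 2 n = 2 n \left(173 + n\right)$)
$j = \frac{28216923}{54694312}$ ($j = \left(-4056\right) \left(- \frac{1}{23294}\right) - - \frac{1605}{4696} = \frac{2028}{11647} + \frac{1605}{4696} = \frac{28216923}{54694312} \approx 0.5159$)
$q{\left(189 \right)} - j = 2 \cdot 189 \left(173 + 189\right) - \frac{28216923}{54694312} = 2 \cdot 189 \cdot 362 - \frac{28216923}{54694312} = 136836 - \frac{28216923}{54694312} = \frac{7484122659909}{54694312}$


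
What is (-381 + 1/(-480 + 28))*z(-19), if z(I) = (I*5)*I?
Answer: -310844465/452 ≈ -6.8771e+5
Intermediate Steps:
z(I) = 5*I² (z(I) = (5*I)*I = 5*I²)
(-381 + 1/(-480 + 28))*z(-19) = (-381 + 1/(-480 + 28))*(5*(-19)²) = (-381 + 1/(-452))*(5*361) = (-381 - 1/452)*1805 = -172213/452*1805 = -310844465/452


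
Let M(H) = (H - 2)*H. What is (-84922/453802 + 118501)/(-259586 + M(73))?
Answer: -8962650980/19241431701 ≈ -0.46580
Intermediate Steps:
M(H) = H*(-2 + H) (M(H) = (-2 + H)*H = H*(-2 + H))
(-84922/453802 + 118501)/(-259586 + M(73)) = (-84922/453802 + 118501)/(-259586 + 73*(-2 + 73)) = (-84922*1/453802 + 118501)/(-259586 + 73*71) = (-42461/226901 + 118501)/(-259586 + 5183) = (26887952940/226901)/(-254403) = (26887952940/226901)*(-1/254403) = -8962650980/19241431701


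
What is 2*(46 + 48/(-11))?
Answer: 916/11 ≈ 83.273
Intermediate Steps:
2*(46 + 48/(-11)) = 2*(46 + 48*(-1/11)) = 2*(46 - 48/11) = 2*(458/11) = 916/11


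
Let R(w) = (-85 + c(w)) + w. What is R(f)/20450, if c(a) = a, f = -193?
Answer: -471/20450 ≈ -0.023032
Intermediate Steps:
R(w) = -85 + 2*w (R(w) = (-85 + w) + w = -85 + 2*w)
R(f)/20450 = (-85 + 2*(-193))/20450 = (-85 - 386)*(1/20450) = -471*1/20450 = -471/20450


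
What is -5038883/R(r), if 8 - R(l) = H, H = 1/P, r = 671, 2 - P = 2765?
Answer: -13922433729/22105 ≈ -6.2983e+5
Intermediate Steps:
P = -2763 (P = 2 - 1*2765 = 2 - 2765 = -2763)
H = -1/2763 (H = 1/(-2763) = -1/2763 ≈ -0.00036193)
R(l) = 22105/2763 (R(l) = 8 - 1*(-1/2763) = 8 + 1/2763 = 22105/2763)
-5038883/R(r) = -5038883/22105/2763 = -5038883*2763/22105 = -13922433729/22105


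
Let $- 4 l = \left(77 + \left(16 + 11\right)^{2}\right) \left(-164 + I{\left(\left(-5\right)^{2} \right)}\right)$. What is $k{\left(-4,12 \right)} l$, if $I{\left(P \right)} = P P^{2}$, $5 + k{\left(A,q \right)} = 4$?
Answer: $\frac{6230783}{2} \approx 3.1154 \cdot 10^{6}$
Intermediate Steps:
$k{\left(A,q \right)} = -1$ ($k{\left(A,q \right)} = -5 + 4 = -1$)
$I{\left(P \right)} = P^{3}$
$l = - \frac{6230783}{2}$ ($l = - \frac{\left(77 + \left(16 + 11\right)^{2}\right) \left(-164 + \left(\left(-5\right)^{2}\right)^{3}\right)}{4} = - \frac{\left(77 + 27^{2}\right) \left(-164 + 25^{3}\right)}{4} = - \frac{\left(77 + 729\right) \left(-164 + 15625\right)}{4} = - \frac{806 \cdot 15461}{4} = \left(- \frac{1}{4}\right) 12461566 = - \frac{6230783}{2} \approx -3.1154 \cdot 10^{6}$)
$k{\left(-4,12 \right)} l = \left(-1\right) \left(- \frac{6230783}{2}\right) = \frac{6230783}{2}$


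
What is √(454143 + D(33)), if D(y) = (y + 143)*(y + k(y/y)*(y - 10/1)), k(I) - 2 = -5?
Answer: √447807 ≈ 669.18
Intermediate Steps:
k(I) = -3 (k(I) = 2 - 5 = -3)
D(y) = (30 - 2*y)*(143 + y) (D(y) = (y + 143)*(y - 3*(y - 10/1)) = (143 + y)*(y - 3*(y - 10*1)) = (143 + y)*(y - 3*(y - 10)) = (143 + y)*(y - 3*(-10 + y)) = (143 + y)*(y + (30 - 3*y)) = (143 + y)*(30 - 2*y) = (30 - 2*y)*(143 + y))
√(454143 + D(33)) = √(454143 + (4290 - 256*33 - 2*33²)) = √(454143 + (4290 - 8448 - 2*1089)) = √(454143 + (4290 - 8448 - 2178)) = √(454143 - 6336) = √447807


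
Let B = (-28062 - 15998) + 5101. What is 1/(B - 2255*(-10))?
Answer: -1/16409 ≈ -6.0942e-5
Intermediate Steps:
B = -38959 (B = -44060 + 5101 = -38959)
1/(B - 2255*(-10)) = 1/(-38959 - 2255*(-10)) = 1/(-38959 + 22550) = 1/(-16409) = -1/16409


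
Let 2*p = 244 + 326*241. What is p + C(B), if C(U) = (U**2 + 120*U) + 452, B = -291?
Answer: 89618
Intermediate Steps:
C(U) = 452 + U**2 + 120*U
p = 39405 (p = (244 + 326*241)/2 = (244 + 78566)/2 = (1/2)*78810 = 39405)
p + C(B) = 39405 + (452 + (-291)**2 + 120*(-291)) = 39405 + (452 + 84681 - 34920) = 39405 + 50213 = 89618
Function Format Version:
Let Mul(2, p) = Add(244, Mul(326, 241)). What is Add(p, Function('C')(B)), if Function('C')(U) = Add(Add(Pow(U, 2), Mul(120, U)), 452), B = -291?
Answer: 89618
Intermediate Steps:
Function('C')(U) = Add(452, Pow(U, 2), Mul(120, U))
p = 39405 (p = Mul(Rational(1, 2), Add(244, Mul(326, 241))) = Mul(Rational(1, 2), Add(244, 78566)) = Mul(Rational(1, 2), 78810) = 39405)
Add(p, Function('C')(B)) = Add(39405, Add(452, Pow(-291, 2), Mul(120, -291))) = Add(39405, Add(452, 84681, -34920)) = Add(39405, 50213) = 89618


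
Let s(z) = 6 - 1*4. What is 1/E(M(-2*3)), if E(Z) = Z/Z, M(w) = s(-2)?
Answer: 1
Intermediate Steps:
s(z) = 2 (s(z) = 6 - 4 = 2)
M(w) = 2
E(Z) = 1
1/E(M(-2*3)) = 1/1 = 1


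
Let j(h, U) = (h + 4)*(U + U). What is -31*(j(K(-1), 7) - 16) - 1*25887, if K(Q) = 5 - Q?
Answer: -29731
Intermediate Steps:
j(h, U) = 2*U*(4 + h) (j(h, U) = (4 + h)*(2*U) = 2*U*(4 + h))
-31*(j(K(-1), 7) - 16) - 1*25887 = -31*(2*7*(4 + (5 - 1*(-1))) - 16) - 1*25887 = -31*(2*7*(4 + (5 + 1)) - 16) - 25887 = -31*(2*7*(4 + 6) - 16) - 25887 = -31*(2*7*10 - 16) - 25887 = -31*(140 - 16) - 25887 = -31*124 - 25887 = -3844 - 25887 = -29731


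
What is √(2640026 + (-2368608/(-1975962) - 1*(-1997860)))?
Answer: √503007959837349230/329327 ≈ 2153.6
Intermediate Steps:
√(2640026 + (-2368608/(-1975962) - 1*(-1997860))) = √(2640026 + (-2368608*(-1/1975962) + 1997860)) = √(2640026 + (394768/329327 + 1997860)) = √(2640026 + 657949634988/329327) = √(1527381477490/329327) = √503007959837349230/329327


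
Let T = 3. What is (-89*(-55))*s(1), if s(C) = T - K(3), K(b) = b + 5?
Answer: -24475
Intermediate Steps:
K(b) = 5 + b
s(C) = -5 (s(C) = 3 - (5 + 3) = 3 - 1*8 = 3 - 8 = -5)
(-89*(-55))*s(1) = -89*(-55)*(-5) = 4895*(-5) = -24475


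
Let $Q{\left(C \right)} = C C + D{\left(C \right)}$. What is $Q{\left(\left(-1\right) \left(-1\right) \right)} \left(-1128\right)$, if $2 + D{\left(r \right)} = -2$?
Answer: $3384$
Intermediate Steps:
$D{\left(r \right)} = -4$ ($D{\left(r \right)} = -2 - 2 = -4$)
$Q{\left(C \right)} = -4 + C^{2}$ ($Q{\left(C \right)} = C C - 4 = C^{2} - 4 = -4 + C^{2}$)
$Q{\left(\left(-1\right) \left(-1\right) \right)} \left(-1128\right) = \left(-4 + \left(\left(-1\right) \left(-1\right)\right)^{2}\right) \left(-1128\right) = \left(-4 + 1^{2}\right) \left(-1128\right) = \left(-4 + 1\right) \left(-1128\right) = \left(-3\right) \left(-1128\right) = 3384$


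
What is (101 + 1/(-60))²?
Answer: 36711481/3600 ≈ 10198.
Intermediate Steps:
(101 + 1/(-60))² = (101 - 1/60)² = (6059/60)² = 36711481/3600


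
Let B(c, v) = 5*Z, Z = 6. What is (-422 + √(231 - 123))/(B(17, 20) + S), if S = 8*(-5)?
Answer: 211/5 - 3*√3/5 ≈ 41.161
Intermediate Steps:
B(c, v) = 30 (B(c, v) = 5*6 = 30)
S = -40
(-422 + √(231 - 123))/(B(17, 20) + S) = (-422 + √(231 - 123))/(30 - 40) = (-422 + √108)/(-10) = (-422 + 6*√3)*(-⅒) = 211/5 - 3*√3/5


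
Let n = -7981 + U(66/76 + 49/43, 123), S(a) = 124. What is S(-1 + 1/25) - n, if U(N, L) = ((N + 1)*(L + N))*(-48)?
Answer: 17457430085/667489 ≈ 26154.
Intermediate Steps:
U(N, L) = -48*(1 + N)*(L + N) (U(N, L) = ((1 + N)*(L + N))*(-48) = -48*(1 + N)*(L + N))
n = -17374661449/667489 (n = -7981 + (-48*123 - 48*(66/76 + 49/43) - 48*(66/76 + 49/43)² - 48*123*(66/76 + 49/43)) = -7981 + (-5904 - 48*(66*(1/76) + 49*(1/43)) - 48*(66*(1/76) + 49*(1/43))² - 48*123*(66*(1/76) + 49*(1/43))) = -7981 + (-5904 - 48*(33/38 + 49/43) - 48*(33/38 + 49/43)² - 48*123*(33/38 + 49/43)) = -7981 + (-5904 - 48*3281/1634 - 48*(3281/1634)² - 48*123*3281/1634) = -7981 + (-5904 - 78744/817 - 48*10764961/2669956 - 9685512/817) = -7981 + (-5904 - 78744/817 - 129179532/667489 - 9685512/817) = -7981 - 12047431740/667489 = -17374661449/667489 ≈ -26030.)
S(-1 + 1/25) - n = 124 - 1*(-17374661449/667489) = 124 + 17374661449/667489 = 17457430085/667489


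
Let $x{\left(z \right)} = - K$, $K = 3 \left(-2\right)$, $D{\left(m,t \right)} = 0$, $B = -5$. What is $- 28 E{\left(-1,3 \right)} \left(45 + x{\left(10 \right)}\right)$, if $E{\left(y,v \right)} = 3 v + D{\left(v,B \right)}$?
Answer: $-12852$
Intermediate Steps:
$K = -6$
$x{\left(z \right)} = 6$ ($x{\left(z \right)} = \left(-1\right) \left(-6\right) = 6$)
$E{\left(y,v \right)} = 3 v$ ($E{\left(y,v \right)} = 3 v + 0 = 3 v$)
$- 28 E{\left(-1,3 \right)} \left(45 + x{\left(10 \right)}\right) = - 28 \cdot 3 \cdot 3 \left(45 + 6\right) = \left(-28\right) 9 \cdot 51 = \left(-252\right) 51 = -12852$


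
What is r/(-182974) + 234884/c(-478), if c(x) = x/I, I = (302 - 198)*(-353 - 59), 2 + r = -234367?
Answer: 920753551316975/43730786 ≈ 2.1055e+7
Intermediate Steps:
r = -234369 (r = -2 - 234367 = -234369)
I = -42848 (I = 104*(-412) = -42848)
c(x) = -x/42848 (c(x) = x/(-42848) = x*(-1/42848) = -x/42848)
r/(-182974) + 234884/c(-478) = -234369/(-182974) + 234884/((-1/42848*(-478))) = -234369*(-1/182974) + 234884/(239/21424) = 234369/182974 + 234884*(21424/239) = 234369/182974 + 5032154816/239 = 920753551316975/43730786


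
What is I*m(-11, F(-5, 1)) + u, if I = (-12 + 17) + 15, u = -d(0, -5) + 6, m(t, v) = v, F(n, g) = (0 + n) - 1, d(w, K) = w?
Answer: -114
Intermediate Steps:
F(n, g) = -1 + n (F(n, g) = n - 1 = -1 + n)
u = 6 (u = -1*0 + 6 = 0 + 6 = 6)
I = 20 (I = 5 + 15 = 20)
I*m(-11, F(-5, 1)) + u = 20*(-1 - 5) + 6 = 20*(-6) + 6 = -120 + 6 = -114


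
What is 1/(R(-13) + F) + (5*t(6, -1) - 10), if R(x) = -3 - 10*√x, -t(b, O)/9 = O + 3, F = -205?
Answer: (-1000*√13 + 20801*I)/(2*(-104*I + 5*√13)) ≈ -100.0 + 0.00080907*I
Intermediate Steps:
t(b, O) = -27 - 9*O (t(b, O) = -9*(O + 3) = -9*(3 + O) = -27 - 9*O)
R(x) = -3 - 10*√x
1/(R(-13) + F) + (5*t(6, -1) - 10) = 1/((-3 - 10*I*√13) - 205) + (5*(-27 - 9*(-1)) - 10) = 1/((-3 - 10*I*√13) - 205) + (5*(-27 + 9) - 10) = 1/((-3 - 10*I*√13) - 205) + (5*(-18) - 10) = 1/(-208 - 10*I*√13) + (-90 - 10) = 1/(-208 - 10*I*√13) - 100 = -100 + 1/(-208 - 10*I*√13)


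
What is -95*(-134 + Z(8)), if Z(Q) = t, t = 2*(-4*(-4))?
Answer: 9690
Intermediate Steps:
t = 32 (t = 2*16 = 32)
Z(Q) = 32
-95*(-134 + Z(8)) = -95*(-134 + 32) = -95*(-102) = 9690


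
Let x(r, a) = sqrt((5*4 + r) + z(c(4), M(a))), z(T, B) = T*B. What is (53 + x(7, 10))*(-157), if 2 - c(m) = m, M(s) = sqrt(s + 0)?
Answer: -8321 - 157*sqrt(27 - 2*sqrt(10)) ≈ -9034.9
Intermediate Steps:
M(s) = sqrt(s)
c(m) = 2 - m
z(T, B) = B*T
x(r, a) = sqrt(20 + r - 2*sqrt(a)) (x(r, a) = sqrt((5*4 + r) + sqrt(a)*(2 - 1*4)) = sqrt((20 + r) + sqrt(a)*(2 - 4)) = sqrt((20 + r) + sqrt(a)*(-2)) = sqrt((20 + r) - 2*sqrt(a)) = sqrt(20 + r - 2*sqrt(a)))
(53 + x(7, 10))*(-157) = (53 + sqrt(20 + 7 - 2*sqrt(10)))*(-157) = (53 + sqrt(27 - 2*sqrt(10)))*(-157) = -8321 - 157*sqrt(27 - 2*sqrt(10))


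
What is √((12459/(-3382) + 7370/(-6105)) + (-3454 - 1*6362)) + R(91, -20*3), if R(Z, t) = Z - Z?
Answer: I*√1384025399806938/375402 ≈ 99.1*I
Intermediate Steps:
R(Z, t) = 0
√((12459/(-3382) + 7370/(-6105)) + (-3454 - 1*6362)) + R(91, -20*3) = √((12459/(-3382) + 7370/(-6105)) + (-3454 - 1*6362)) + 0 = √((12459*(-1/3382) + 7370*(-1/6105)) + (-3454 - 6362)) + 0 = √((-12459/3382 - 134/111) - 9816) + 0 = √(-1836137/375402 - 9816) + 0 = √(-3686782169/375402) + 0 = I*√1384025399806938/375402 + 0 = I*√1384025399806938/375402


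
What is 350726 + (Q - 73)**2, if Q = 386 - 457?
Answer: 371462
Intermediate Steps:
Q = -71
350726 + (Q - 73)**2 = 350726 + (-71 - 73)**2 = 350726 + (-144)**2 = 350726 + 20736 = 371462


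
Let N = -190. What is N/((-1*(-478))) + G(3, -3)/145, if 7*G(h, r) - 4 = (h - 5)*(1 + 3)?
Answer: -97381/242585 ≈ -0.40143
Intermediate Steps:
G(h, r) = -16/7 + 4*h/7 (G(h, r) = 4/7 + ((h - 5)*(1 + 3))/7 = 4/7 + ((-5 + h)*4)/7 = 4/7 + (-20 + 4*h)/7 = 4/7 + (-20/7 + 4*h/7) = -16/7 + 4*h/7)
N/((-1*(-478))) + G(3, -3)/145 = -190/((-1*(-478))) + (-16/7 + (4/7)*3)/145 = -190/478 + (-16/7 + 12/7)*(1/145) = -190*1/478 - 4/7*1/145 = -95/239 - 4/1015 = -97381/242585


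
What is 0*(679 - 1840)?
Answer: 0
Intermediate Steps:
0*(679 - 1840) = 0*(-1161) = 0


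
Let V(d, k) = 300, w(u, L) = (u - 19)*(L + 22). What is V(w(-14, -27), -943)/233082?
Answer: 50/38847 ≈ 0.0012871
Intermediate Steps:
w(u, L) = (-19 + u)*(22 + L)
V(w(-14, -27), -943)/233082 = 300/233082 = 300*(1/233082) = 50/38847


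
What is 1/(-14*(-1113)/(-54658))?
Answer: -27329/7791 ≈ -3.5078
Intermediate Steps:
1/(-14*(-1113)/(-54658)) = 1/(15582*(-1/54658)) = 1/(-7791/27329) = -27329/7791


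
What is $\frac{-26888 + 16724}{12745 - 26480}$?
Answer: $\frac{10164}{13735} \approx 0.74001$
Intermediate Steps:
$\frac{-26888 + 16724}{12745 - 26480} = - \frac{10164}{-13735} = \left(-10164\right) \left(- \frac{1}{13735}\right) = \frac{10164}{13735}$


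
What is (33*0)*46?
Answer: 0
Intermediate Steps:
(33*0)*46 = 0*46 = 0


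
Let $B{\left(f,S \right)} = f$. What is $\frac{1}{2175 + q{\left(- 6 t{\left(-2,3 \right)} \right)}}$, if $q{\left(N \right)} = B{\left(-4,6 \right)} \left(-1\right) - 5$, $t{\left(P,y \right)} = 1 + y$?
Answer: $\frac{1}{2174} \approx 0.00045998$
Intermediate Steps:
$q{\left(N \right)} = -1$ ($q{\left(N \right)} = \left(-4\right) \left(-1\right) - 5 = 4 - 5 = -1$)
$\frac{1}{2175 + q{\left(- 6 t{\left(-2,3 \right)} \right)}} = \frac{1}{2175 - 1} = \frac{1}{2174}$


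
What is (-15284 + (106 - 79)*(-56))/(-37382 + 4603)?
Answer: 16796/32779 ≈ 0.51240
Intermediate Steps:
(-15284 + (106 - 79)*(-56))/(-37382 + 4603) = (-15284 + 27*(-56))/(-32779) = (-15284 - 1512)*(-1/32779) = -16796*(-1/32779) = 16796/32779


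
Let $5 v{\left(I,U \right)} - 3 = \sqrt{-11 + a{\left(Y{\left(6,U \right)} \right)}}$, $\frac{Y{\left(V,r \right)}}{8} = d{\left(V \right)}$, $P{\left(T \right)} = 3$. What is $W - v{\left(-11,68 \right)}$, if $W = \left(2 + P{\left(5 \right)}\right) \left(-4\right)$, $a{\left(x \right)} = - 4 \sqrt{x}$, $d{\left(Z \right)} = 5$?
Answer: $- \frac{103}{5} - \frac{i \sqrt{11 + 8 \sqrt{10}}}{5} \approx -20.6 - 1.205 i$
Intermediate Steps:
$Y{\left(V,r \right)} = 40$ ($Y{\left(V,r \right)} = 8 \cdot 5 = 40$)
$v{\left(I,U \right)} = \frac{3}{5} + \frac{\sqrt{-11 - 8 \sqrt{10}}}{5}$ ($v{\left(I,U \right)} = \frac{3}{5} + \frac{\sqrt{-11 - 4 \sqrt{40}}}{5} = \frac{3}{5} + \frac{\sqrt{-11 - 4 \cdot 2 \sqrt{10}}}{5} = \frac{3}{5} + \frac{\sqrt{-11 - 8 \sqrt{10}}}{5}$)
$W = -20$ ($W = \left(2 + 3\right) \left(-4\right) = 5 \left(-4\right) = -20$)
$W - v{\left(-11,68 \right)} = -20 - \left(\frac{3}{5} + \frac{\sqrt{-11 - 8 \sqrt{10}}}{5}\right) = - \frac{103}{5} - \frac{\sqrt{-11 - 8 \sqrt{10}}}{5}$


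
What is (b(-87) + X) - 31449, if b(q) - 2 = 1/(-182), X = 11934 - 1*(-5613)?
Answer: -2529801/182 ≈ -13900.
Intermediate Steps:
X = 17547 (X = 11934 + 5613 = 17547)
b(q) = 363/182 (b(q) = 2 + 1/(-182) = 2 - 1/182 = 363/182)
(b(-87) + X) - 31449 = (363/182 + 17547) - 31449 = 3193917/182 - 31449 = -2529801/182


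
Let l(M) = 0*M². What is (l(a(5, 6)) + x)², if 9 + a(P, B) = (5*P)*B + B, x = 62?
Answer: 3844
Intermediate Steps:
a(P, B) = -9 + B + 5*B*P (a(P, B) = -9 + ((5*P)*B + B) = -9 + (5*B*P + B) = -9 + (B + 5*B*P) = -9 + B + 5*B*P)
l(M) = 0
(l(a(5, 6)) + x)² = (0 + 62)² = 62² = 3844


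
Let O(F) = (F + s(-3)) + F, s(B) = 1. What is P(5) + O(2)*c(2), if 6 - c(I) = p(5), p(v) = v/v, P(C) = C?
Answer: 30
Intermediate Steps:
p(v) = 1
c(I) = 5 (c(I) = 6 - 1*1 = 6 - 1 = 5)
O(F) = 1 + 2*F (O(F) = (F + 1) + F = (1 + F) + F = 1 + 2*F)
P(5) + O(2)*c(2) = 5 + (1 + 2*2)*5 = 5 + (1 + 4)*5 = 5 + 5*5 = 5 + 25 = 30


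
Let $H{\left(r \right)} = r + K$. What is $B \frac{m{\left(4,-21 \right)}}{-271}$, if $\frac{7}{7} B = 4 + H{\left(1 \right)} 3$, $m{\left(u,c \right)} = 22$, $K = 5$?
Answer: $- \frac{484}{271} \approx -1.786$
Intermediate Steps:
$H{\left(r \right)} = 5 + r$ ($H{\left(r \right)} = r + 5 = 5 + r$)
$B = 22$ ($B = 4 + \left(5 + 1\right) 3 = 4 + 6 \cdot 3 = 4 + 18 = 22$)
$B \frac{m{\left(4,-21 \right)}}{-271} = 22 \frac{22}{-271} = 22 \cdot 22 \left(- \frac{1}{271}\right) = 22 \left(- \frac{22}{271}\right) = - \frac{484}{271}$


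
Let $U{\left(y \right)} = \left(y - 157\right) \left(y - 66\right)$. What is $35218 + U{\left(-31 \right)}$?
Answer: $53454$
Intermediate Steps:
$U{\left(y \right)} = \left(-157 + y\right) \left(-66 + y\right)$
$35218 + U{\left(-31 \right)} = 35218 + \left(10362 + \left(-31\right)^{2} - -6913\right) = 35218 + \left(10362 + 961 + 6913\right) = 35218 + 18236 = 53454$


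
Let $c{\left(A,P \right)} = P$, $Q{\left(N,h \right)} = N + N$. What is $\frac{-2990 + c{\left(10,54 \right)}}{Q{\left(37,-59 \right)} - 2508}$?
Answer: $\frac{1468}{1217} \approx 1.2062$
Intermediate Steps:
$Q{\left(N,h \right)} = 2 N$
$\frac{-2990 + c{\left(10,54 \right)}}{Q{\left(37,-59 \right)} - 2508} = \frac{-2990 + 54}{2 \cdot 37 - 2508} = - \frac{2936}{74 - 2508} = - \frac{2936}{-2434} = \left(-2936\right) \left(- \frac{1}{2434}\right) = \frac{1468}{1217}$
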